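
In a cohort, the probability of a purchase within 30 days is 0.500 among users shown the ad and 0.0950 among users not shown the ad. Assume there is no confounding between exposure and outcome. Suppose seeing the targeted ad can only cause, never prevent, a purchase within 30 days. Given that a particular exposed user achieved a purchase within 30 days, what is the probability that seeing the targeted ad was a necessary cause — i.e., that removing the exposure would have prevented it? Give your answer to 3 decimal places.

PN ≈ 0.810

Let p₁ = 0.5, p₀ = 0.095.
Under exogeneity and monotonicity, PN = (p₁ − p₀) / p₁.
PN = (0.5 − 0.095) / 0.5 = 0.405 / 0.5 ≈ 0.8100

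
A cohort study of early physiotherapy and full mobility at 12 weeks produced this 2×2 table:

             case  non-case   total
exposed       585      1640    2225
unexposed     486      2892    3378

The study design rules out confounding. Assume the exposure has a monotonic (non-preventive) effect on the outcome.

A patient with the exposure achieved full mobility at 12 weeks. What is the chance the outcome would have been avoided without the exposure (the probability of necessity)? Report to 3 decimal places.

PN ≈ 0.453

p₁ = P(outcome | exposed) = 585/2225 = 0.26292
p₀ = P(outcome | unexposed) = 486/3378 = 0.14387
Under exogeneity and monotonicity, PN = (p₁ − p₀) / p₁.
PN = (0.26292 − 0.14387) / 0.26292 = 0.11905 / 0.26292 ≈ 0.4528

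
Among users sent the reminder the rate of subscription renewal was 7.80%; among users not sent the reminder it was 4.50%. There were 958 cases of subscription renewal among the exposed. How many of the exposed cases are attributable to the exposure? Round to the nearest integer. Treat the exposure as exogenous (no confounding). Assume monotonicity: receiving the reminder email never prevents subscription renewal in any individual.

p₁ = 0.078, p₀ = 0.045.
PN = (p₁ − p₀)/p₁ = (0.078 − 0.045) / 0.078 ≈ 0.42308.
Attributable cases ≈ PN × (exposed cases) = 0.42308 × 958 ≈ 405.31.

about 405 cases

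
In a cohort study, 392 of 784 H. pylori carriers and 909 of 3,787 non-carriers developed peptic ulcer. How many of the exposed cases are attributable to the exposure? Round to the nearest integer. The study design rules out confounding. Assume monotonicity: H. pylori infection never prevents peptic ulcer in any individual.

p₁ = P(outcome | exposed) = 392/784 = 0.5
p₀ = P(outcome | unexposed) = 909/3787 = 0.24003
PN = (p₁ − p₀)/p₁ = (0.5 − 0.24003) / 0.5 ≈ 0.51994.
Attributable cases ≈ PN × (exposed cases) = 0.51994 × 392 ≈ 203.82.

about 204 cases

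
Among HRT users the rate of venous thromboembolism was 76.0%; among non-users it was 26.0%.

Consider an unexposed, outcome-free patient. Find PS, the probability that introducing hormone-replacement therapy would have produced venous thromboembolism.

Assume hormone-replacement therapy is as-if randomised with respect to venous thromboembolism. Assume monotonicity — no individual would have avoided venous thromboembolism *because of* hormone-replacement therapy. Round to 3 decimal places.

p₁ = 0.76, p₀ = 0.26.
Under exogeneity and monotonicity, PS = (p₁ − p₀) / (1 − p₀).
PS = (0.76 − 0.26) / (1 − 0.26) = 0.5 / 0.74 ≈ 0.6757

PS ≈ 0.676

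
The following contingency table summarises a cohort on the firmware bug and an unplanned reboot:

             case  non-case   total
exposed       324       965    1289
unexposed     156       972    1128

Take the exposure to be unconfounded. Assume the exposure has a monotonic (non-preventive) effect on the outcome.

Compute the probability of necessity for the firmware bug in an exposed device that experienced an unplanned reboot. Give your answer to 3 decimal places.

PN ≈ 0.450

p₁ = P(outcome | exposed) = 324/1289 = 0.25136
p₀ = P(outcome | unexposed) = 156/1128 = 0.1383
Under exogeneity and monotonicity, PN = (p₁ − p₀) / p₁.
PN = (0.25136 − 0.1383) / 0.25136 = 0.11306 / 0.25136 ≈ 0.4498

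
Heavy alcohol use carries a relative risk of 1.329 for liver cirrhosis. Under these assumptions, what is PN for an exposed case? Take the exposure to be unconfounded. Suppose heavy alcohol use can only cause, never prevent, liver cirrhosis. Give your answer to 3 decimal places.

PN ≈ 0.248

Under exogeneity and monotonicity, PN = (RR − 1) / RR = 1 − 1/RR.
PN = (1.329 − 1) / 1.329 = 0.329 / 1.329 ≈ 0.2476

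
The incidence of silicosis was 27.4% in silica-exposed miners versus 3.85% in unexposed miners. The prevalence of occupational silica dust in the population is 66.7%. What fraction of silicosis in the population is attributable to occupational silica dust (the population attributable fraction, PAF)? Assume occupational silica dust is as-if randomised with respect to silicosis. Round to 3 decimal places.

PAF ≈ 0.803

p₁ = 0.274, p₀ = 0.0385.
Overall risk P(Y=1) = π·p₁ + (1−π)·p₀ = 0.667×0.274 + 0.333×0.0385 = 0.19558.
Under exogeneity, PAF = [P(Y=1) − p₀] / P(Y=1).
PAF = (0.19558 − 0.0385) / 0.19558 ≈ 0.8031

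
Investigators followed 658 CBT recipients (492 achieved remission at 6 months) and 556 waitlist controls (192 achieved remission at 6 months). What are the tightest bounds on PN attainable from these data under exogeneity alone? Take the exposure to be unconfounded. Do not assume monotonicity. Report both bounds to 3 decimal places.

0.538 ≤ PN ≤ 0.876

p₁ = P(outcome | exposed) = 492/658 = 0.74772
p₀ = P(outcome | unexposed) = 192/556 = 0.34532
Under exogeneity alone the bounds on PN are max{0,(p₁−p₀)/p₁} ≤ PN ≤ min{1,(1−p₀)/p₁}.
  lower = (p₁ − p₀)/p₁ = 0.4024 / 0.74772 ≈ 0.5382
  upper = min{1, (1 − p₀)/p₁} = 0.65468 / 0.74772 ≈ 0.8756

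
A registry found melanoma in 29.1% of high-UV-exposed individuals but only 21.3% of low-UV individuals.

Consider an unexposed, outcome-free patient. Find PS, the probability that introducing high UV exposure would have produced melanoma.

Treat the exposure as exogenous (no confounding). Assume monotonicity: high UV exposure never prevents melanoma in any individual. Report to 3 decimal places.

p₁ = 0.291, p₀ = 0.213.
Under exogeneity and monotonicity, PS = (p₁ − p₀) / (1 − p₀).
PS = (0.291 − 0.213) / (1 − 0.213) = 0.078 / 0.787 ≈ 0.0991

PS ≈ 0.099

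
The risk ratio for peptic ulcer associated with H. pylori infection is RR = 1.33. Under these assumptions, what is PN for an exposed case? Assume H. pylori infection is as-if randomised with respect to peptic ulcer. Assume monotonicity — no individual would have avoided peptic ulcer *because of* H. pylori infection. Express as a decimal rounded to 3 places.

PN ≈ 0.248

Under exogeneity and monotonicity, PN = (RR − 1) / RR = 1 − 1/RR.
PN = (1.33 − 1) / 1.33 = 0.33 / 1.33 ≈ 0.2481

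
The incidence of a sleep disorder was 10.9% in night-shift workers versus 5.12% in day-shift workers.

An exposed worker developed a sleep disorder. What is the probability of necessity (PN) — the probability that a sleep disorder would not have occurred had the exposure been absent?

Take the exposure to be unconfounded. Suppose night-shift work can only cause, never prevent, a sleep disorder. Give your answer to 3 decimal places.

p₁ = 0.109, p₀ = 0.0512.
Under exogeneity and monotonicity, PN = (p₁ − p₀) / p₁.
PN = (0.109 − 0.0512) / 0.109 = 0.0578 / 0.109 ≈ 0.5303

PN ≈ 0.530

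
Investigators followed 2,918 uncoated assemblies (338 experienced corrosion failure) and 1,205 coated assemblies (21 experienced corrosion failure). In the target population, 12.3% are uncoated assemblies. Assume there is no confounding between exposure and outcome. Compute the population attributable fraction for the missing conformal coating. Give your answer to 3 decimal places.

PAF ≈ 0.410

p₁ = P(outcome | exposed) = 338/2918 = 0.11583
p₀ = P(outcome | unexposed) = 21/1205 = 0.017427
Overall risk P(Y=1) = π·p₁ + (1−π)·p₀ = 0.123×0.11583 + 0.877×0.017427 = 0.029531.
Under exogeneity, PAF = [P(Y=1) − p₀] / P(Y=1).
PAF = (0.029531 − 0.017427) / 0.029531 ≈ 0.4099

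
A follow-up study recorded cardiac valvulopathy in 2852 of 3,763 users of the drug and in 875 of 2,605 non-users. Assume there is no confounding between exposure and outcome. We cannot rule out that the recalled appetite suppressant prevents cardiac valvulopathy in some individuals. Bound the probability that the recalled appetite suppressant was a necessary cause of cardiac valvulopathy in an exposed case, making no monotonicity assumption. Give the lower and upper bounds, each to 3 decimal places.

0.557 ≤ PN ≤ 0.876

p₁ = P(outcome | exposed) = 2852/3763 = 0.75791
p₀ = P(outcome | unexposed) = 875/2605 = 0.33589
Under exogeneity alone the bounds on PN are max{0,(p₁−p₀)/p₁} ≤ PN ≤ min{1,(1−p₀)/p₁}.
  lower = (p₁ − p₀)/p₁ = 0.42201 / 0.75791 ≈ 0.5568
  upper = min{1, (1 − p₀)/p₁} = 0.66411 / 0.75791 ≈ 0.8762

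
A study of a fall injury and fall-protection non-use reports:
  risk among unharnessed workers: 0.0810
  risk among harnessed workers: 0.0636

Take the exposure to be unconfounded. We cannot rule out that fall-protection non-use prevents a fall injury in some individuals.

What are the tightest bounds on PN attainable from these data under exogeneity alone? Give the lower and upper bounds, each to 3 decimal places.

0.215 ≤ PN ≤ 1.000

Let p₁ = 0.081, p₀ = 0.0636.
Under exogeneity alone the bounds on PN are max{0,(p₁−p₀)/p₁} ≤ PN ≤ min{1,(1−p₀)/p₁}.
  lower = (p₁ − p₀)/p₁ = 0.0174 / 0.081 ≈ 0.2148
  upper = min{1, (1 − p₀)/p₁} = 0.9364 / 0.081 ≈ 11.5605 → capped at 1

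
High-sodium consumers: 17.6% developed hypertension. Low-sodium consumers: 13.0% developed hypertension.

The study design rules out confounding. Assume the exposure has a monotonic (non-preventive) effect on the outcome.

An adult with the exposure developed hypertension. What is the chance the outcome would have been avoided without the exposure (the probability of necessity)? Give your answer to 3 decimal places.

p₁ = 0.176, p₀ = 0.13.
Under exogeneity and monotonicity, PN = (p₁ − p₀) / p₁.
PN = (0.176 − 0.13) / 0.176 = 0.046 / 0.176 ≈ 0.2614

PN ≈ 0.261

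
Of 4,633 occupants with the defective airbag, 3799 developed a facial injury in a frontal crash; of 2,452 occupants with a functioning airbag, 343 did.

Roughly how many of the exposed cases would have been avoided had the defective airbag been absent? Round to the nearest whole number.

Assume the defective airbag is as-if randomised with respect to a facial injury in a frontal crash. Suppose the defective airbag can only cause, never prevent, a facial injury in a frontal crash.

p₁ = P(outcome | exposed) = 3799/4633 = 0.81999
p₀ = P(outcome | unexposed) = 343/2452 = 0.13989
PN = (p₁ − p₀)/p₁ = (0.81999 − 0.13989) / 0.81999 ≈ 0.82940.
Attributable cases ≈ PN × (exposed cases) = 0.82940 × 3799 ≈ 3150.91.

about 3151 cases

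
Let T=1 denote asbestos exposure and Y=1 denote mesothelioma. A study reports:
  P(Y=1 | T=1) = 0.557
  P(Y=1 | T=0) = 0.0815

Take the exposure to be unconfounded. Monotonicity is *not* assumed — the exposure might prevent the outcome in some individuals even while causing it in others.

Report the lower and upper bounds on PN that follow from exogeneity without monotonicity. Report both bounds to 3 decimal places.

Let p₁ = 0.557, p₀ = 0.0815.
Under exogeneity alone the bounds on PN are max{0,(p₁−p₀)/p₁} ≤ PN ≤ min{1,(1−p₀)/p₁}.
  lower = (p₁ − p₀)/p₁ = 0.4755 / 0.557 ≈ 0.8537
  upper = min{1, (1 − p₀)/p₁} = 0.9185 / 0.557 ≈ 1.6490 → capped at 1

0.854 ≤ PN ≤ 1.000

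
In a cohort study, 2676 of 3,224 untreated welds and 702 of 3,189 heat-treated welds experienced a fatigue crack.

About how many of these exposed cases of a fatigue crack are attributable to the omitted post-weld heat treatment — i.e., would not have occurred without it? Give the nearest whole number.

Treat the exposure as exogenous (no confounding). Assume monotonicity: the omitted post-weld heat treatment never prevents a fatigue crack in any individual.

p₁ = P(outcome | exposed) = 2676/3224 = 0.83002
p₀ = P(outcome | unexposed) = 702/3189 = 0.22013
PN = (p₁ − p₀)/p₁ = (0.83002 − 0.22013) / 0.83002 ≈ 0.73479.
Attributable cases ≈ PN × (exposed cases) = 0.73479 × 2676 ≈ 1966.30.

about 1966 cases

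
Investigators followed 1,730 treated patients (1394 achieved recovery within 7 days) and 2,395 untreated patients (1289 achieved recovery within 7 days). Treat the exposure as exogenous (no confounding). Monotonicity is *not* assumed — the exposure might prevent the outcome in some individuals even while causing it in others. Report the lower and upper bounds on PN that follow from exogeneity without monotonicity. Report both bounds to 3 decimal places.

0.332 ≤ PN ≤ 0.573

p₁ = P(outcome | exposed) = 1394/1730 = 0.80578
p₀ = P(outcome | unexposed) = 1289/2395 = 0.5382
Under exogeneity alone the bounds on PN are max{0,(p₁−p₀)/p₁} ≤ PN ≤ min{1,(1−p₀)/p₁}.
  lower = (p₁ − p₀)/p₁ = 0.26758 / 0.80578 ≈ 0.3321
  upper = min{1, (1 − p₀)/p₁} = 0.4618 / 0.80578 ≈ 0.5731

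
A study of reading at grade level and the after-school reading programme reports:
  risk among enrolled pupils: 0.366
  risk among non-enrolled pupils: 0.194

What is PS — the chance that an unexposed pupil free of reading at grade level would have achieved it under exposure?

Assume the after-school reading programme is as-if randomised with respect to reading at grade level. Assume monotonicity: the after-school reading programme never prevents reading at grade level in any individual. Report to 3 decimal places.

Let p₁ = 0.366, p₀ = 0.194.
Under exogeneity and monotonicity, PS = (p₁ − p₀) / (1 − p₀).
PS = (0.366 − 0.194) / (1 − 0.194) = 0.172 / 0.806 ≈ 0.2134

PS ≈ 0.213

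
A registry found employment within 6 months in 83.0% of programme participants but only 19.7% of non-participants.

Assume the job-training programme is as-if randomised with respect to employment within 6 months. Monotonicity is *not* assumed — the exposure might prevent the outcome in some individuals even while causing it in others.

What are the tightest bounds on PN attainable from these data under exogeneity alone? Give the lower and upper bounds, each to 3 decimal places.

p₁ = 0.83, p₀ = 0.197.
Under exogeneity alone the bounds on PN are max{0,(p₁−p₀)/p₁} ≤ PN ≤ min{1,(1−p₀)/p₁}.
  lower = (p₁ − p₀)/p₁ = 0.633 / 0.83 ≈ 0.7627
  upper = min{1, (1 − p₀)/p₁} = 0.803 / 0.83 ≈ 0.9675

0.763 ≤ PN ≤ 0.967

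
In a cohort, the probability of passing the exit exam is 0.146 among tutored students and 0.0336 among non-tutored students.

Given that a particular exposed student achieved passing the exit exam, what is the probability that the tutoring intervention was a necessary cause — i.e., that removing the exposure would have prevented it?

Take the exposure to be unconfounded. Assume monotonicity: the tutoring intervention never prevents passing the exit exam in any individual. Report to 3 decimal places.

PN ≈ 0.770

Let p₁ = 0.146, p₀ = 0.0336.
Under exogeneity and monotonicity, PN = (p₁ − p₀) / p₁.
PN = (0.146 − 0.0336) / 0.146 = 0.1124 / 0.146 ≈ 0.7699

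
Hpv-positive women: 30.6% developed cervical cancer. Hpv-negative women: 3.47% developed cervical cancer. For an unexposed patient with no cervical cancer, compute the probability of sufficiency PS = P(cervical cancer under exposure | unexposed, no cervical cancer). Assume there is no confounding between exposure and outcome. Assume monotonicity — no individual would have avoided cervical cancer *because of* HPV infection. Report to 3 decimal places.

p₁ = 0.306, p₀ = 0.0347.
Under exogeneity and monotonicity, PS = (p₁ − p₀) / (1 − p₀).
PS = (0.306 − 0.0347) / (1 − 0.0347) = 0.2713 / 0.9653 ≈ 0.2811

PS ≈ 0.281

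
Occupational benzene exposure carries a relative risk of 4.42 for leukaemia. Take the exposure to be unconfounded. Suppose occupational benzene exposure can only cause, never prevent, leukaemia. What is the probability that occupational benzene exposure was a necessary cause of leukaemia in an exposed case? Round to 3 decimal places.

PN ≈ 0.774

Under exogeneity and monotonicity, PN = (RR − 1) / RR = 1 − 1/RR.
PN = (4.42 − 1) / 4.42 = 3.42 / 4.42 ≈ 0.7738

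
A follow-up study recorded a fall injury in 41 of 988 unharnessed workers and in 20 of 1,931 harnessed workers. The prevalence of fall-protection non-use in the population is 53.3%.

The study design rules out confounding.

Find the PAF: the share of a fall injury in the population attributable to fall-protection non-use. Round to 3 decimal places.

PAF ≈ 0.616

p₁ = P(outcome | exposed) = 41/988 = 0.041498
p₀ = P(outcome | unexposed) = 20/1931 = 0.010357
Overall risk P(Y=1) = π·p₁ + (1−π)·p₀ = 0.533×0.041498 + 0.467×0.010357 = 0.026955.
Under exogeneity, PAF = [P(Y=1) − p₀] / P(Y=1).
PAF = (0.026955 − 0.010357) / 0.026955 ≈ 0.6158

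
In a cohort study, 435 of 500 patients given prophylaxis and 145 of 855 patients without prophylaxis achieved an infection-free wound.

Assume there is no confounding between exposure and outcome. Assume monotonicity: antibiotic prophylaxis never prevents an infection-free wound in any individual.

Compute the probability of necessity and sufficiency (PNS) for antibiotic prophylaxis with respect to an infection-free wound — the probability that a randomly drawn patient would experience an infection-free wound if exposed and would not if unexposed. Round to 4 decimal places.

PNS ≈ 0.7004

p₁ = P(outcome | exposed) = 435/500 = 0.87
p₀ = P(outcome | unexposed) = 145/855 = 0.16959
Under exogeneity and monotonicity, PNS = p₁ − p₀.
PNS = 0.87 − 0.16959 = 0.70041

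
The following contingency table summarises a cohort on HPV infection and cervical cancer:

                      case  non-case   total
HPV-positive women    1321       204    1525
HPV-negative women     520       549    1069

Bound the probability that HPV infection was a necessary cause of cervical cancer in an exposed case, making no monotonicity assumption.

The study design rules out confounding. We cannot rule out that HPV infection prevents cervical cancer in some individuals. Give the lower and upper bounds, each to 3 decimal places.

0.438 ≤ PN ≤ 0.593

p₁ = P(outcome | exposed) = 1321/1525 = 0.86623
p₀ = P(outcome | unexposed) = 520/1069 = 0.48644
Under exogeneity alone the bounds on PN are max{0,(p₁−p₀)/p₁} ≤ PN ≤ min{1,(1−p₀)/p₁}.
  lower = (p₁ − p₀)/p₁ = 0.37979 / 0.86623 ≈ 0.4384
  upper = min{1, (1 − p₀)/p₁} = 0.51356 / 0.86623 ≈ 0.5929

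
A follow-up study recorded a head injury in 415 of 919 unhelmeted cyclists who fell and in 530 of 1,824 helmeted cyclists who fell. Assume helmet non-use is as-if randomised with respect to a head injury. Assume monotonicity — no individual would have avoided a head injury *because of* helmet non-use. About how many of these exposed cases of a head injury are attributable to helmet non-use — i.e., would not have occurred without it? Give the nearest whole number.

p₁ = P(outcome | exposed) = 415/919 = 0.45158
p₀ = P(outcome | unexposed) = 530/1824 = 0.29057
PN = (p₁ − p₀)/p₁ = (0.45158 − 0.29057) / 0.45158 ≈ 0.35654.
Attributable cases ≈ PN × (exposed cases) = 0.35654 × 415 ≈ 147.97.

about 148 cases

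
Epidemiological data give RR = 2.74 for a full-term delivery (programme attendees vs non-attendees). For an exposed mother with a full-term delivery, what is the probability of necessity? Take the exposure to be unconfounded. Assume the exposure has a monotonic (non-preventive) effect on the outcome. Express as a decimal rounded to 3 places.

PN ≈ 0.635

Under exogeneity and monotonicity, PN = (RR − 1) / RR = 1 − 1/RR.
PN = (2.74 − 1) / 2.74 = 1.74 / 2.74 ≈ 0.6350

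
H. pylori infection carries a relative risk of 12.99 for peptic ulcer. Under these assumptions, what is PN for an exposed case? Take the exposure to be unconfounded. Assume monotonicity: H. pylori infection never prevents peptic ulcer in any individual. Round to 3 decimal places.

PN ≈ 0.923

Under exogeneity and monotonicity, PN = (RR − 1) / RR = 1 − 1/RR.
PN = (12.99 − 1) / 12.99 = 11.99 / 12.99 ≈ 0.9230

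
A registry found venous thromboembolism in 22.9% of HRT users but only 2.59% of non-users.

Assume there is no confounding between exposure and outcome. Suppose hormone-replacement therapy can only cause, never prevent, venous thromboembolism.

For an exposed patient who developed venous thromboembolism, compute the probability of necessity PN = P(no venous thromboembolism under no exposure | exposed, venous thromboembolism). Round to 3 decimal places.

p₁ = 0.229, p₀ = 0.0259.
Under exogeneity and monotonicity, PN = (p₁ − p₀) / p₁.
PN = (0.229 − 0.0259) / 0.229 = 0.2031 / 0.229 ≈ 0.8869

PN ≈ 0.887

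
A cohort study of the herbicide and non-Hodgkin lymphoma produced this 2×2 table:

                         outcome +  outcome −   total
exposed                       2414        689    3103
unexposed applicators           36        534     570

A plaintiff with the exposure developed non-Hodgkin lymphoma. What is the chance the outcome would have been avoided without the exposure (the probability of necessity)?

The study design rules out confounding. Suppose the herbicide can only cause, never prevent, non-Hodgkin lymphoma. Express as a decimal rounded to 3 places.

p₁ = P(outcome | exposed) = 2414/3103 = 0.77796
p₀ = P(outcome | unexposed) = 36/570 = 0.063158
Under exogeneity and monotonicity, PN = (p₁ − p₀)/p₁.
PN = (0.77796 − 0.063158) / 0.77796 ≈ 0.9188

PN ≈ 0.919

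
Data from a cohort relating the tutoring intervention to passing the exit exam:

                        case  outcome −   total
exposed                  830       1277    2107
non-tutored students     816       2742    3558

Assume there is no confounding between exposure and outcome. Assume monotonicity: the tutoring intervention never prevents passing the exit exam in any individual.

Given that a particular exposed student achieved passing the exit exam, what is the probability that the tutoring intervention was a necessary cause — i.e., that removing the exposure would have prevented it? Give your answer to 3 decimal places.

p₁ = P(outcome | exposed) = 830/2107 = 0.39393
p₀ = P(outcome | unexposed) = 816/3558 = 0.22934
Under exogeneity and monotonicity, PN = (p₁ − p₀) / p₁.
PN = (0.39393 − 0.22934) / 0.39393 = 0.16458 / 0.39393 ≈ 0.4178

PN ≈ 0.418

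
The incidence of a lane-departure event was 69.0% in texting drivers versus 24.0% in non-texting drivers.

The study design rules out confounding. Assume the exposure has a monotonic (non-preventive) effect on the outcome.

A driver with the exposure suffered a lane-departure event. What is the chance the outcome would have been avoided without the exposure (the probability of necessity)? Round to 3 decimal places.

PN ≈ 0.652

p₁ = 0.69, p₀ = 0.24.
Under exogeneity and monotonicity, PN = (p₁ − p₀) / p₁.
PN = (0.69 − 0.24) / 0.69 = 0.45 / 0.69 ≈ 0.6522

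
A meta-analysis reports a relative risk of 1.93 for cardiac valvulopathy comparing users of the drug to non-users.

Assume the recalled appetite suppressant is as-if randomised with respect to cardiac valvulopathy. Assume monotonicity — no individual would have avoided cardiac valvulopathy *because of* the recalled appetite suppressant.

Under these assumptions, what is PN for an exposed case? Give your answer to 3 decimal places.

PN ≈ 0.482

Under exogeneity and monotonicity, PN = (RR − 1) / RR = 1 − 1/RR.
PN = (1.93 − 1) / 1.93 = 0.93 / 1.93 ≈ 0.4819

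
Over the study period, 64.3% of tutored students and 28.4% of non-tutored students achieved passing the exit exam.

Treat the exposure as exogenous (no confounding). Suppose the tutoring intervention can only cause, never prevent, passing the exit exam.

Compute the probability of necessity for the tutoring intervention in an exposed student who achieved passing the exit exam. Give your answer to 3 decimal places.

PN ≈ 0.558

p₁ = 0.643, p₀ = 0.284.
Under exogeneity and monotonicity, PN = (p₁ − p₀) / p₁.
PN = (0.643 − 0.284) / 0.643 = 0.359 / 0.643 ≈ 0.5583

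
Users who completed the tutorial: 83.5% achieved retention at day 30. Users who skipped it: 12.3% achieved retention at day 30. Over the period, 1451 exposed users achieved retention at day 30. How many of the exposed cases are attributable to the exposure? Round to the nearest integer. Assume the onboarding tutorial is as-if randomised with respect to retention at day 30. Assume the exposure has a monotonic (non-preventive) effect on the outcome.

about 1237 cases

p₁ = 0.835, p₀ = 0.123.
PN = (p₁ − p₀)/p₁ = (0.835 − 0.123) / 0.835 ≈ 0.85269.
Attributable cases ≈ PN × (exposed cases) = 0.85269 × 1451 ≈ 1237.26.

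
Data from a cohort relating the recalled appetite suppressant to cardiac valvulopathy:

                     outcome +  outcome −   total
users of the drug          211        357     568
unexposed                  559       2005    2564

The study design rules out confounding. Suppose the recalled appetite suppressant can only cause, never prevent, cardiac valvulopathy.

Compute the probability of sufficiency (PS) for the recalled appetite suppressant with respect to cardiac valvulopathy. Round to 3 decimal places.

p₁ = P(outcome | exposed) = 211/568 = 0.37148
p₀ = P(outcome | unexposed) = 559/2564 = 0.21802
Under exogeneity and monotonicity, PS = (p₁ − p₀) / (1 − p₀).
PS = (0.37148 − 0.21802) / (1 − 0.21802) = 0.15346 / 0.78198 ≈ 0.1962

PS ≈ 0.196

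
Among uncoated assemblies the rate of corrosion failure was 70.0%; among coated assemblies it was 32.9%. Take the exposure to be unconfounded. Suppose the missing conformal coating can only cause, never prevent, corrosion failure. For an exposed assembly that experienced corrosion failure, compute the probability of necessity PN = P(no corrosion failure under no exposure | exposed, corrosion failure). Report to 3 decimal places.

PN ≈ 0.530

p₁ = 0.7, p₀ = 0.329.
Under exogeneity and monotonicity, PN = (p₁ − p₀) / p₁.
PN = (0.7 − 0.329) / 0.7 = 0.371 / 0.7 ≈ 0.5300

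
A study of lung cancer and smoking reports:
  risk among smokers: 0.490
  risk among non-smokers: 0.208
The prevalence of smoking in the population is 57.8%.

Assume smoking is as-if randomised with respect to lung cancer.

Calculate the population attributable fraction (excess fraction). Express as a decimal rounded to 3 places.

PAF ≈ 0.439

Let p₁ = 0.49, p₀ = 0.208.
Overall risk P(Y=1) = π·p₁ + (1−π)·p₀ = 0.578×0.49 + 0.422×0.208 = 0.371.
Under exogeneity, PAF = [P(Y=1) − p₀] / P(Y=1).
PAF = (0.371 − 0.208) / 0.371 ≈ 0.4393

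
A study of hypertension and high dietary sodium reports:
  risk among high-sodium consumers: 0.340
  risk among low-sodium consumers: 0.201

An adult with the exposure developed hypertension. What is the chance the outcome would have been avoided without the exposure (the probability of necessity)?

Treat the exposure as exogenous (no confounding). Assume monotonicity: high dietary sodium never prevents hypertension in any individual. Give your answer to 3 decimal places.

PN ≈ 0.409

Let p₁ = 0.34, p₀ = 0.201.
Under exogeneity and monotonicity, PN = (p₁ − p₀) / p₁.
PN = (0.34 − 0.201) / 0.34 = 0.139 / 0.34 ≈ 0.4088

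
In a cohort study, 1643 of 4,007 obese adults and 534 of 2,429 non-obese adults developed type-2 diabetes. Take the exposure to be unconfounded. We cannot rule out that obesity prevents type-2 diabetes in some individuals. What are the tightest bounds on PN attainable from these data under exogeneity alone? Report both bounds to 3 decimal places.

p₁ = P(outcome | exposed) = 1643/4007 = 0.41003
p₀ = P(outcome | unexposed) = 534/2429 = 0.21984
Under exogeneity alone the bounds on PN are max{0,(p₁−p₀)/p₁} ≤ PN ≤ min{1,(1−p₀)/p₁}.
  lower = (p₁ − p₀)/p₁ = 0.19019 / 0.41003 ≈ 0.4638
  upper = min{1, (1 − p₀)/p₁} = 0.78016 / 0.41003 ≈ 1.9027 → capped at 1

0.464 ≤ PN ≤ 1.000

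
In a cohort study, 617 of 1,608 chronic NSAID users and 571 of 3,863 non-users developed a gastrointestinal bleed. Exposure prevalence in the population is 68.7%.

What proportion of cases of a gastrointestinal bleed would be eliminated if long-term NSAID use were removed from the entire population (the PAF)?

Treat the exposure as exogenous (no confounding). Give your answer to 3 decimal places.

p₁ = P(outcome | exposed) = 617/1608 = 0.38371
p₀ = P(outcome | unexposed) = 571/3863 = 0.14781
Overall risk P(Y=1) = π·p₁ + (1−π)·p₀ = 0.687×0.38371 + 0.313×0.14781 = 0.30987.
Under exogeneity, PAF = [P(Y=1) − p₀] / P(Y=1).
PAF = (0.30987 − 0.14781) / 0.30987 ≈ 0.5230

PAF ≈ 0.523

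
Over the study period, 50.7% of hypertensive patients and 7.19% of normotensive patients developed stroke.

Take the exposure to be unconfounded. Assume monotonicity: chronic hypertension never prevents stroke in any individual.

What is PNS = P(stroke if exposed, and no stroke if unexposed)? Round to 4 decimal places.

p₁ = 0.507, p₀ = 0.0719.
Under exogeneity and monotonicity, PNS = p₁ − p₀.
PNS = 0.507 − 0.0719 = 0.4351

PNS ≈ 0.4351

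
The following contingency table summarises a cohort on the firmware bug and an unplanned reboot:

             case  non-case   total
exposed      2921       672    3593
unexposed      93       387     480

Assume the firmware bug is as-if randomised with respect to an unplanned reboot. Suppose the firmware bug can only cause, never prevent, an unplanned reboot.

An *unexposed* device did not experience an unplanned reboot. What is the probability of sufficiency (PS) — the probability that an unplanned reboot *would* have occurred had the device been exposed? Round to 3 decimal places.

PS ≈ 0.768

p₁ = P(outcome | exposed) = 2921/3593 = 0.81297
p₀ = P(outcome | unexposed) = 93/480 = 0.19375
Under exogeneity and monotonicity, PS = (p₁ − p₀)/(1 − p₀).
PS = (0.81297 − 0.19375) / 0.80625 ≈ 0.7680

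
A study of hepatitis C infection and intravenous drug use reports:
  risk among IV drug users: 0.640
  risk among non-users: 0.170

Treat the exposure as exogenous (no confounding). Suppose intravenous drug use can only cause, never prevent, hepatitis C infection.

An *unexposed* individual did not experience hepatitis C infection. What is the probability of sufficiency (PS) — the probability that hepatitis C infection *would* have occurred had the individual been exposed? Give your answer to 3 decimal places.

Let p₁ = 0.64, p₀ = 0.17.
Under exogeneity and monotonicity, PS = (p₁ − p₀) / (1 − p₀).
PS = (0.64 − 0.17) / (1 − 0.17) = 0.47 / 0.83 ≈ 0.5663

PS ≈ 0.566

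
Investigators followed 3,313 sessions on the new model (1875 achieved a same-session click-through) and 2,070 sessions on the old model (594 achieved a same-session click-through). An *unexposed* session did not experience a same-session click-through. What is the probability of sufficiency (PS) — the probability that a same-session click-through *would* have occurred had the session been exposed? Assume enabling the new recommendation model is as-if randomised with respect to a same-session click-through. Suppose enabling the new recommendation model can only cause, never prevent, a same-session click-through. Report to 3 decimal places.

PS ≈ 0.391

p₁ = P(outcome | exposed) = 1875/3313 = 0.56595
p₀ = P(outcome | unexposed) = 594/2070 = 0.28696
Under exogeneity and monotonicity, PS = (p₁ − p₀) / (1 − p₀).
PS = (0.56595 − 0.28696) / (1 − 0.28696) = 0.279 / 0.71304 ≈ 0.3913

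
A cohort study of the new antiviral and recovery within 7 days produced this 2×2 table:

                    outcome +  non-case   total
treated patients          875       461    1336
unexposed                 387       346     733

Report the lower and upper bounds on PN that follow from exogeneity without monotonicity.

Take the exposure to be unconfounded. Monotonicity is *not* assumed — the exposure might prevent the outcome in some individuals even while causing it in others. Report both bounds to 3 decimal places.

0.194 ≤ PN ≤ 0.721

p₁ = P(outcome | exposed) = 875/1336 = 0.65494
p₀ = P(outcome | unexposed) = 387/733 = 0.52797
Under exogeneity alone the bounds on PN are max{0,(p₁−p₀)/p₁} ≤ PN ≤ min{1,(1−p₀)/p₁}.
  lower = (p₁ − p₀)/p₁ = 0.12697 / 0.65494 ≈ 0.1939
  upper = min{1, (1 − p₀)/p₁} = 0.47203 / 0.65494 ≈ 0.7207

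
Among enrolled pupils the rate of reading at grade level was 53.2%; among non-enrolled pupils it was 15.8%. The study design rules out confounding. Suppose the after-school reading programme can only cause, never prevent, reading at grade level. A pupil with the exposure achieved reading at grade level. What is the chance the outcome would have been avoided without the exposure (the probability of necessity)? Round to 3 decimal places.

p₁ = 0.532, p₀ = 0.158.
Under exogeneity and monotonicity, PN = (p₁ − p₀) / p₁.
PN = (0.532 − 0.158) / 0.532 = 0.374 / 0.532 ≈ 0.7030

PN ≈ 0.703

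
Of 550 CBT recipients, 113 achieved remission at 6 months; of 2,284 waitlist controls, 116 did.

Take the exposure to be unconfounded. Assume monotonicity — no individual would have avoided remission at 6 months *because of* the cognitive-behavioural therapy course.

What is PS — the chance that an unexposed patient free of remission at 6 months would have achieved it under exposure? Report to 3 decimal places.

PS ≈ 0.163

p₁ = P(outcome | exposed) = 113/550 = 0.20545
p₀ = P(outcome | unexposed) = 116/2284 = 0.050788
Under exogeneity and monotonicity, PS = (p₁ − p₀) / (1 − p₀).
PS = (0.20545 − 0.050788) / (1 − 0.050788) = 0.15467 / 0.94921 ≈ 0.1629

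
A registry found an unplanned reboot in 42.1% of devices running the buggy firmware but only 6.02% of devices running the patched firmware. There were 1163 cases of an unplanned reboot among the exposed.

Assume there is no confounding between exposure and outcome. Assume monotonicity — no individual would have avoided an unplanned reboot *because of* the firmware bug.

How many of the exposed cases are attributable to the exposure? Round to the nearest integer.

p₁ = 0.421, p₀ = 0.0602.
PN = (p₁ − p₀)/p₁ = (0.421 − 0.0602) / 0.421 ≈ 0.85701.
Attributable cases ≈ PN × (exposed cases) = 0.85701 × 1163 ≈ 996.70.

about 997 cases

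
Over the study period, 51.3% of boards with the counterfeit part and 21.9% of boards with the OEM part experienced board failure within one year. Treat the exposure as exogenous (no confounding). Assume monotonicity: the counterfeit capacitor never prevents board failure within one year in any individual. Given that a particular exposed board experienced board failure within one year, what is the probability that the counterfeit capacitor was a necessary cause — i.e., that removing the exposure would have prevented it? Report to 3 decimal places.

PN ≈ 0.573

p₁ = 0.513, p₀ = 0.219.
Under exogeneity and monotonicity, PN = (p₁ − p₀) / p₁.
PN = (0.513 − 0.219) / 0.513 = 0.294 / 0.513 ≈ 0.5731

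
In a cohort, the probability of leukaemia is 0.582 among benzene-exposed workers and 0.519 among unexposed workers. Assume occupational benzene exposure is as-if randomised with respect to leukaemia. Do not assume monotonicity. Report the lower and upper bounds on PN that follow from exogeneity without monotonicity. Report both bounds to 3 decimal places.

Let p₁ = 0.582, p₀ = 0.519.
Under exogeneity alone the bounds on PN are max{0,(p₁−p₀)/p₁} ≤ PN ≤ min{1,(1−p₀)/p₁}.
  lower = (p₁ − p₀)/p₁ = 0.063 / 0.582 ≈ 0.1082
  upper = min{1, (1 − p₀)/p₁} = 0.481 / 0.582 ≈ 0.8265

0.108 ≤ PN ≤ 0.826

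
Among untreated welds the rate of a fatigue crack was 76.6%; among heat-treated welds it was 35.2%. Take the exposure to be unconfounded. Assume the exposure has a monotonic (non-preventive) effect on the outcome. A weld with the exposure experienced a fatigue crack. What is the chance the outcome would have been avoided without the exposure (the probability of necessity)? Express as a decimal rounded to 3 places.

p₁ = 0.766, p₀ = 0.352.
Under exogeneity and monotonicity, PN = (p₁ − p₀) / p₁.
PN = (0.766 − 0.352) / 0.766 = 0.414 / 0.766 ≈ 0.5405

PN ≈ 0.540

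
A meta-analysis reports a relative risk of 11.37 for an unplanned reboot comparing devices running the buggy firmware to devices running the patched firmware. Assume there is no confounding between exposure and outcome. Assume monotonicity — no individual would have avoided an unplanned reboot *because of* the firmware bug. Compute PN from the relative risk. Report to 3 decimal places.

PN ≈ 0.912

Under exogeneity and monotonicity, PN = (RR − 1) / RR = 1 − 1/RR.
PN = (11.37 − 1) / 11.37 = 10.37 / 11.37 ≈ 0.9120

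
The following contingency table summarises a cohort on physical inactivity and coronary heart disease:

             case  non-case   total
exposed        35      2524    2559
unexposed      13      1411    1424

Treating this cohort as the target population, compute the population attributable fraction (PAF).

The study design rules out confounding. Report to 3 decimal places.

PAF ≈ 0.242

p₁ = P(outcome | exposed) = 35/2559 = 0.013677
p₀ = P(outcome | unexposed) = 13/1424 = 0.0091292
Exposure prevalence π = 2559/3983 = 0.64248; overall risk P(Y=1) = 0.012051.
Under exogeneity, PAF = [P(Y=1) − p₀]/P(Y=1).
PAF = (0.012051 − 0.0091292) / 0.012051 ≈ 0.2425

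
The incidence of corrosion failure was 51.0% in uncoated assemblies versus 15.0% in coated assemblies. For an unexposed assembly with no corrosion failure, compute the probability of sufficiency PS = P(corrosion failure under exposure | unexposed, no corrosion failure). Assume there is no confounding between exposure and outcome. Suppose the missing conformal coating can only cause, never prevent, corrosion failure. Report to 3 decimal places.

p₁ = 0.51, p₀ = 0.15.
Under exogeneity and monotonicity, PS = (p₁ − p₀) / (1 − p₀).
PS = (0.51 − 0.15) / (1 − 0.15) = 0.36 / 0.85 ≈ 0.4235

PS ≈ 0.424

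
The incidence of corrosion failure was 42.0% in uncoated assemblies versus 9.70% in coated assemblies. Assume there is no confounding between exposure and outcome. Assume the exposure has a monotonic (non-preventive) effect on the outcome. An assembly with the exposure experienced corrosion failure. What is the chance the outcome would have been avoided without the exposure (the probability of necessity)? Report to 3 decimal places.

p₁ = 0.42, p₀ = 0.097.
Under exogeneity and monotonicity, PN = (p₁ − p₀) / p₁.
PN = (0.42 − 0.097) / 0.42 = 0.323 / 0.42 ≈ 0.7690

PN ≈ 0.769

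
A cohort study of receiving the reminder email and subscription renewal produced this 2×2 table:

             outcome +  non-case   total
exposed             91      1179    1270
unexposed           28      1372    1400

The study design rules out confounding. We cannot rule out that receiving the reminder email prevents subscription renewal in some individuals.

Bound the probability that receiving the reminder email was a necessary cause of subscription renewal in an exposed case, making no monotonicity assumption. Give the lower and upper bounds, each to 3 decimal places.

p₁ = P(outcome | exposed) = 91/1270 = 0.071654
p₀ = P(outcome | unexposed) = 28/1400 = 0.02
Under exogeneity alone the bounds on PN are max{0,(p₁−p₀)/p₁} ≤ PN ≤ min{1,(1−p₀)/p₁}.
  lower = (p₁ − p₀)/p₁ = 0.051654 / 0.071654 ≈ 0.7209
  upper = min{1, (1 − p₀)/p₁} = 0.98 / 0.071654 ≈ 13.6769 → capped at 1

0.721 ≤ PN ≤ 1.000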